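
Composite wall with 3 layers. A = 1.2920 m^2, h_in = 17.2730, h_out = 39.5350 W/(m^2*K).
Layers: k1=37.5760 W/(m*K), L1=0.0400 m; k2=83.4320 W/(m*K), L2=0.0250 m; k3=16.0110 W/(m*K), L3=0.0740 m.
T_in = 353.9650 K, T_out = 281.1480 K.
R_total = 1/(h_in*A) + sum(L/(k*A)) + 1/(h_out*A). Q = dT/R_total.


R_conv_in = 1/(17.2730*1.2920) = 0.0448
R_1 = 0.0400/(37.5760*1.2920) = 0.0008
R_2 = 0.0250/(83.4320*1.2920) = 0.0002
R_3 = 0.0740/(16.0110*1.2920) = 0.0036
R_conv_out = 1/(39.5350*1.2920) = 0.0196
R_total = 0.0690 K/W
Q = 72.8170 / 0.0690 = 1055.0130 W

R_total = 0.0690 K/W, Q = 1055.0130 W


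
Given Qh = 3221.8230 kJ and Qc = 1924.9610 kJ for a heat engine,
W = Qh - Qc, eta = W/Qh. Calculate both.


W = 3221.8230 - 1924.9610 = 1296.8620 kJ
eta = 1296.8620 / 3221.8230 = 0.4025 = 40.2524%

W = 1296.8620 kJ, eta = 40.2524%


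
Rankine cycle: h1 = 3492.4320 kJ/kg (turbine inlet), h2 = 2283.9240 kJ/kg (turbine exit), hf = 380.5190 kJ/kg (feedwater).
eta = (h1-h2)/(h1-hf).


W = 1208.5080 kJ/kg
Q_in = 3111.9130 kJ/kg
eta = 0.3883 = 38.8349%

eta = 38.8349%


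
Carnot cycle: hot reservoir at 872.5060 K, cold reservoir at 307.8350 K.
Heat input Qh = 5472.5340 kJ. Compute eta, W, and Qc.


eta = 1 - 307.8350/872.5060 = 0.6472
W = 0.6472 * 5472.5340 = 3541.7307 kJ
Qc = 5472.5340 - 3541.7307 = 1930.8033 kJ

eta = 64.7183%, W = 3541.7307 kJ, Qc = 1930.8033 kJ


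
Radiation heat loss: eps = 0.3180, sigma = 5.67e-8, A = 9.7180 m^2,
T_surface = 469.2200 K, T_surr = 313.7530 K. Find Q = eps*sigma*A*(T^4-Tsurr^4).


T^4 = 4.8474e+10
Tsurr^4 = 9.6906e+09
Q = 0.3180 * 5.67e-8 * 9.7180 * 3.8783e+10 = 6795.6224 W

6795.6224 W


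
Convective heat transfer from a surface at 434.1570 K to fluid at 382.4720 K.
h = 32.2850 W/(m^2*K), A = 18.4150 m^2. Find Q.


dT = 51.6850 K
Q = 32.2850 * 18.4150 * 51.6850 = 30728.1939 W

30728.1939 W


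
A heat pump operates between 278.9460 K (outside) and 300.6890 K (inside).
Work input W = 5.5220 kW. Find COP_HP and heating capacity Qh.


COP = 300.6890 / 21.7430 = 13.8292
Qh = 13.8292 * 5.5220 = 76.3650 kW

COP = 13.8292, Qh = 76.3650 kW


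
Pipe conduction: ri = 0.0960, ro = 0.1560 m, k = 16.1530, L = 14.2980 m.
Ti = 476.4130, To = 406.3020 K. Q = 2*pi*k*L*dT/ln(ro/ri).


dT = 70.1110 K
ln(ro/ri) = 0.4855
Q = 2*pi*16.1530*14.2980*70.1110 / 0.4855 = 209555.1266 W

209555.1266 W


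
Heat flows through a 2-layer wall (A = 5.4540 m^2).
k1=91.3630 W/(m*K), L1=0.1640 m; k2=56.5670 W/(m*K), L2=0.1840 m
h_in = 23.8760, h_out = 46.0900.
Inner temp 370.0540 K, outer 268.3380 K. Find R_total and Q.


R_conv_in = 1/(23.8760*5.4540) = 0.0077
R_1 = 0.1640/(91.3630*5.4540) = 0.0003
R_2 = 0.1840/(56.5670*5.4540) = 0.0006
R_conv_out = 1/(46.0900*5.4540) = 0.0040
R_total = 0.0126 K/W
Q = 101.7160 / 0.0126 = 8083.6192 W

R_total = 0.0126 K/W, Q = 8083.6192 W


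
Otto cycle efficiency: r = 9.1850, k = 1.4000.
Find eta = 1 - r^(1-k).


r^(k-1) = 2.4279
eta = 1 - 1/2.4279 = 0.5881 = 58.8122%

58.8122%


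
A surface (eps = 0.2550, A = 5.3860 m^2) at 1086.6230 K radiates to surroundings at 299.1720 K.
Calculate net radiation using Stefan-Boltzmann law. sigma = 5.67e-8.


T^4 = 1.3942e+12
Tsurr^4 = 8.0109e+09
Q = 0.2550 * 5.67e-8 * 5.3860 * 1.3862e+12 = 107944.9908 W

107944.9908 W


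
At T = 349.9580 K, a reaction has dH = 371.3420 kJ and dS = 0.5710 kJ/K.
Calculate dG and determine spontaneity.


T*dS = 349.9580 * 0.5710 = 199.8260 kJ
dG = 371.3420 - 199.8260 = 171.5160 kJ (non-spontaneous)

dG = 171.5160 kJ, non-spontaneous


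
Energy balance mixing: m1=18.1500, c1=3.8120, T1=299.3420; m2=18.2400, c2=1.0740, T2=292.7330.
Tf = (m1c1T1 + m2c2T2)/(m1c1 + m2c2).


num = 26445.3836
den = 88.7776
Tf = 297.8837 K

297.8837 K


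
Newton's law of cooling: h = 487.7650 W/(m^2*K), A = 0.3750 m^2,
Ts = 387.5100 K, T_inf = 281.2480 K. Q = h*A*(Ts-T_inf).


dT = 106.2620 K
Q = 487.7650 * 0.3750 * 106.2620 = 19436.5817 W

19436.5817 W


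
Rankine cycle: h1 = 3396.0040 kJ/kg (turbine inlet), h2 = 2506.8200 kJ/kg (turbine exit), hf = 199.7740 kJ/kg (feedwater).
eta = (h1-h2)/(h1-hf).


W = 889.1840 kJ/kg
Q_in = 3196.2300 kJ/kg
eta = 0.2782 = 27.8198%

eta = 27.8198%


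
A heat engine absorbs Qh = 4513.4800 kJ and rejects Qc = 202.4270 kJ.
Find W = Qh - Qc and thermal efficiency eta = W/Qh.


W = 4513.4800 - 202.4270 = 4311.0530 kJ
eta = 4311.0530 / 4513.4800 = 0.9552 = 95.5151%

W = 4311.0530 kJ, eta = 95.5151%


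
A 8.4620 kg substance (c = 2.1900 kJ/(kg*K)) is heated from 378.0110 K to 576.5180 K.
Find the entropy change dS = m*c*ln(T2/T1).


T2/T1 = 1.5251
ln(T2/T1) = 0.4221
dS = 8.4620 * 2.1900 * 0.4221 = 7.8220 kJ/K

7.8220 kJ/K


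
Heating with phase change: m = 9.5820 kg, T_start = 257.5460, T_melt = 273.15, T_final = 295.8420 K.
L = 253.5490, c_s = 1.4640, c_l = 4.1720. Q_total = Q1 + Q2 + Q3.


Q1 (sensible, solid) = 9.5820 * 1.4640 * 15.6040 = 218.8937 kJ
Q2 (latent) = 9.5820 * 253.5490 = 2429.5065 kJ
Q3 (sensible, liquid) = 9.5820 * 4.1720 * 22.6920 = 907.1378 kJ
Q_total = 3555.5379 kJ

3555.5379 kJ


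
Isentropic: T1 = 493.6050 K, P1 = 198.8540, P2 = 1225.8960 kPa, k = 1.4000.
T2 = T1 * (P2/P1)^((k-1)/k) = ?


(k-1)/k = 0.2857
(P2/P1)^exp = 1.6815
T2 = 493.6050 * 1.6815 = 829.9860 K

829.9860 K


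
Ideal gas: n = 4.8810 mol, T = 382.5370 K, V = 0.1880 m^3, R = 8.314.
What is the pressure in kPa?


P = nRT/V = 4.8810 * 8.314 * 382.5370 / 0.1880
= 15523.5940 / 0.1880 = 82572.3084 Pa = 82.5723 kPa

82.5723 kPa


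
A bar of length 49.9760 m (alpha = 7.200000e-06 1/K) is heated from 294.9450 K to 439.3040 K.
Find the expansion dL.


dT = 144.3590 K
dL = 7.200000e-06 * 49.9760 * 144.3590 = 0.051944 m
L_final = 50.027944 m

dL = 0.051944 m


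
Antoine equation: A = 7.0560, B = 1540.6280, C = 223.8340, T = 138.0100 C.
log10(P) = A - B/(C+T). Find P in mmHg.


C+T = 361.8440
B/(C+T) = 4.2577
log10(P) = 7.0560 - 4.2577 = 2.7983
P = 10^2.7983 = 628.4732 mmHg

628.4732 mmHg


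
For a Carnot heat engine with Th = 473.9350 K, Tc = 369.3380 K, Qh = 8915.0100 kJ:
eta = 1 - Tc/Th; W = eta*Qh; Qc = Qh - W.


eta = 1 - 369.3380/473.9350 = 0.2207
W = 0.2207 * 8915.0100 = 1967.5342 kJ
Qc = 8915.0100 - 1967.5342 = 6947.4758 kJ

eta = 22.0699%, W = 1967.5342 kJ, Qc = 6947.4758 kJ


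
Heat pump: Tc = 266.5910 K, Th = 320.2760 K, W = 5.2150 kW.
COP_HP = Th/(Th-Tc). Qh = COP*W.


COP = 320.2760 / 53.6850 = 5.9658
Qh = 5.9658 * 5.2150 = 31.1118 kW

COP = 5.9658, Qh = 31.1118 kW


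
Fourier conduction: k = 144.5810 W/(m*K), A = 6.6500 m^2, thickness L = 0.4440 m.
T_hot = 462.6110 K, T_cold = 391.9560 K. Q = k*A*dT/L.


dT = 70.6550 K
Q = 144.5810 * 6.6500 * 70.6550 / 0.4440 = 153000.4824 W

153000.4824 W


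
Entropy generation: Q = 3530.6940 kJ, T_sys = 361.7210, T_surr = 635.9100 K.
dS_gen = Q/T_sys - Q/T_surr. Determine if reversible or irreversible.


dS_sys = 3530.6940/361.7210 = 9.7608 kJ/K
dS_surr = -3530.6940/635.9100 = -5.5522 kJ/K
dS_gen = 9.7608 - 5.5522 = 4.2086 kJ/K (irreversible)

dS_gen = 4.2086 kJ/K, irreversible


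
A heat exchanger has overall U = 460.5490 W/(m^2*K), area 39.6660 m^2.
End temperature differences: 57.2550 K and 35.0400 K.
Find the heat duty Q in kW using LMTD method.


LMTD = 45.2421 K
Q = 460.5490 * 39.6660 * 45.2421 = 826489.2745 W = 826.4893 kW

826.4893 kW


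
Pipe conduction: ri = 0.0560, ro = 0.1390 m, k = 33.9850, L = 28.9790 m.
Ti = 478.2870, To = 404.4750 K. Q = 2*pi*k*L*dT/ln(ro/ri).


dT = 73.8120 K
ln(ro/ri) = 0.9091
Q = 2*pi*33.9850*28.9790*73.8120 / 0.9091 = 502406.4743 W

502406.4743 W


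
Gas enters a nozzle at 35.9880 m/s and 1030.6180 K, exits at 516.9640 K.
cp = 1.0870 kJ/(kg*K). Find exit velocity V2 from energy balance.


dT = 513.6540 K
2*cp*1000*dT = 1116683.7960
V1^2 = 1295.1361
V2 = sqrt(1117978.9321) = 1057.3452 m/s

1057.3452 m/s


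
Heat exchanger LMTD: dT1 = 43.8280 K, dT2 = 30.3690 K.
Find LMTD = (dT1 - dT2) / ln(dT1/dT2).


dT1/dT2 = 1.4432
ln(dT1/dT2) = 0.3669
LMTD = 13.4590 / 0.3669 = 36.6880 K

36.6880 K


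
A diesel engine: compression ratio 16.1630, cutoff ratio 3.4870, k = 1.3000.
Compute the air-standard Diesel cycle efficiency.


r^(k-1) = 2.3044
rc^k = 5.0721
eta = 0.4534 = 45.3434%

45.3434%


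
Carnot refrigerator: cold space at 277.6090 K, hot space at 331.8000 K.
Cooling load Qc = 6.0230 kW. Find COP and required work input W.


COP = 277.6090 / 54.1910 = 5.1228
W = 6.0230 / 5.1228 = 1.1757 kW

COP = 5.1228, W = 1.1757 kW


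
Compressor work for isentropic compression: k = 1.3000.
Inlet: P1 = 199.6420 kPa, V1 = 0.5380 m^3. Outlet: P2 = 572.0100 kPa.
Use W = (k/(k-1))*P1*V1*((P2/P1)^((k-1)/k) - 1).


(k-1)/k = 0.2308
(P2/P1)^exp = 1.2750
W = 4.3333 * 199.6420 * 0.5380 * (1.2750 - 1) = 127.9752 kJ

127.9752 kJ


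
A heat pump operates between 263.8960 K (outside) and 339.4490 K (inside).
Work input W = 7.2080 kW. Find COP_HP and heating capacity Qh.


COP = 339.4490 / 75.5530 = 4.4929
Qh = 4.4929 * 7.2080 = 32.3845 kW

COP = 4.4929, Qh = 32.3845 kW


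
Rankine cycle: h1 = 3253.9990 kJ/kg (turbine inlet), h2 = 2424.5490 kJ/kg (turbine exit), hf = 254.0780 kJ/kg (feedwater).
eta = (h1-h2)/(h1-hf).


W = 829.4500 kJ/kg
Q_in = 2999.9210 kJ/kg
eta = 0.2765 = 27.6491%

eta = 27.6491%


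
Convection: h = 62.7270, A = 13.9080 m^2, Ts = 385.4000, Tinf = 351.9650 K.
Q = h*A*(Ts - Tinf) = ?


dT = 33.4350 K
Q = 62.7270 * 13.9080 * 33.4350 = 29168.9319 W

29168.9319 W


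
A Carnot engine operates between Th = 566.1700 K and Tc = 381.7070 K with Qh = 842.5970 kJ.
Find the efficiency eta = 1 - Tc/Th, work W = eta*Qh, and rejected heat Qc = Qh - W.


eta = 1 - 381.7070/566.1700 = 0.3258
W = 0.3258 * 842.5970 = 274.5253 kJ
Qc = 842.5970 - 274.5253 = 568.0717 kJ

eta = 32.5809%, W = 274.5253 kJ, Qc = 568.0717 kJ


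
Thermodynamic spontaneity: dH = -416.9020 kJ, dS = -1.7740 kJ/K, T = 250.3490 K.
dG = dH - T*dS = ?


T*dS = 250.3490 * -1.7740 = -444.1191 kJ
dG = -416.9020 + 444.1191 = 27.2171 kJ (non-spontaneous)

dG = 27.2171 kJ, non-spontaneous


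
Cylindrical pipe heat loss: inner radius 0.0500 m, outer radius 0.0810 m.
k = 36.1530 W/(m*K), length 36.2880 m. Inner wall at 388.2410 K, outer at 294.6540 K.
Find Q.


dT = 93.5870 K
ln(ro/ri) = 0.4824
Q = 2*pi*36.1530*36.2880*93.5870 / 0.4824 = 1599086.3944 W

1599086.3944 W


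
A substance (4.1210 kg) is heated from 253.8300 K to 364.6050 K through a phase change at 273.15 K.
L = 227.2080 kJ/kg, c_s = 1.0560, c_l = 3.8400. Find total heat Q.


Q1 (sensible, solid) = 4.1210 * 1.0560 * 19.3200 = 84.0763 kJ
Q2 (latent) = 4.1210 * 227.2080 = 936.3242 kJ
Q3 (sensible, liquid) = 4.1210 * 3.8400 * 91.4550 = 1447.2425 kJ
Q_total = 2467.6429 kJ

2467.6429 kJ


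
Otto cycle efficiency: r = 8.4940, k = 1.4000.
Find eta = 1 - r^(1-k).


r^(k-1) = 2.3531
eta = 1 - 1/2.3531 = 0.5750 = 57.5033%

57.5033%


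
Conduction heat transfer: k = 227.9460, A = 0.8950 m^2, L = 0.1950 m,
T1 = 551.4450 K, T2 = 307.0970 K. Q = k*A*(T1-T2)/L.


dT = 244.3480 K
Q = 227.9460 * 0.8950 * 244.3480 / 0.1950 = 255640.2233 W

255640.2233 W


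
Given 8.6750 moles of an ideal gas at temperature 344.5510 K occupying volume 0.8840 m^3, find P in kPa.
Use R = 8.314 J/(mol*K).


P = nRT/V = 8.6750 * 8.314 * 344.5510 / 0.8840
= 24850.3791 / 0.8840 = 28111.2886 Pa = 28.1113 kPa

28.1113 kPa


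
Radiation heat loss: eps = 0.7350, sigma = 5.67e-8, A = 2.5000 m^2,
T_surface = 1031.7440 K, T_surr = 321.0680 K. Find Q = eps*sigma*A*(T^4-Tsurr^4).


T^4 = 1.1332e+12
Tsurr^4 = 1.0626e+10
Q = 0.7350 * 5.67e-8 * 2.5000 * 1.1225e+12 = 116951.6295 W

116951.6295 W


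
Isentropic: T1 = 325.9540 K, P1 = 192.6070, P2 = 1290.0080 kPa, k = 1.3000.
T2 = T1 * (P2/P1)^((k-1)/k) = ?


(k-1)/k = 0.2308
(P2/P1)^exp = 1.5509
T2 = 325.9540 * 1.5509 = 505.5374 K

505.5374 K


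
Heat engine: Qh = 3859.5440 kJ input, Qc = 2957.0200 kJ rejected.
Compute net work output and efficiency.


W = 3859.5440 - 2957.0200 = 902.5240 kJ
eta = 902.5240 / 3859.5440 = 0.2338 = 23.3842%

W = 902.5240 kJ, eta = 23.3842%


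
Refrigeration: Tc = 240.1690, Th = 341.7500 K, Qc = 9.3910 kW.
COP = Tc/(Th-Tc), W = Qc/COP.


COP = 240.1690 / 101.5810 = 2.3643
W = 9.3910 / 2.3643 = 3.9720 kW

COP = 2.3643, W = 3.9720 kW


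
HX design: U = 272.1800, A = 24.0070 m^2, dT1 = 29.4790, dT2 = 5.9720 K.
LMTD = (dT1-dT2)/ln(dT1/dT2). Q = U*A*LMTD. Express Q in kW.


LMTD = 14.7232 K
Q = 272.1800 * 24.0070 * 14.7232 = 96204.6802 W = 96.2047 kW

96.2047 kW


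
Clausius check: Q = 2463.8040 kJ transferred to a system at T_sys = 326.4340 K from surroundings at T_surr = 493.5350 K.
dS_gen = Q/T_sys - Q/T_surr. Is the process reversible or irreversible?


dS_sys = 2463.8040/326.4340 = 7.5476 kJ/K
dS_surr = -2463.8040/493.5350 = -4.9922 kJ/K
dS_gen = 7.5476 - 4.9922 = 2.5555 kJ/K (irreversible)

dS_gen = 2.5555 kJ/K, irreversible


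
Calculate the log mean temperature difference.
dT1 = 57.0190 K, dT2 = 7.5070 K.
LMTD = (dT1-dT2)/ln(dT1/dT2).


dT1/dT2 = 7.5954
ln(dT1/dT2) = 2.0275
LMTD = 49.5120 / 2.0275 = 24.4196 K

24.4196 K


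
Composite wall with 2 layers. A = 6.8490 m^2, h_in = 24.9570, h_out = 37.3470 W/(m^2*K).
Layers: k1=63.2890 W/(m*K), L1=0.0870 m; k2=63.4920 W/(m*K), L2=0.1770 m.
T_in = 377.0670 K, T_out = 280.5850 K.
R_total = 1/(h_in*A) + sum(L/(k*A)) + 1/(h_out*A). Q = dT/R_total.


R_conv_in = 1/(24.9570*6.8490) = 0.0059
R_1 = 0.0870/(63.2890*6.8490) = 0.0002
R_2 = 0.1770/(63.4920*6.8490) = 0.0004
R_conv_out = 1/(37.3470*6.8490) = 0.0039
R_total = 0.0104 K/W
Q = 96.4820 / 0.0104 = 9306.1681 W

R_total = 0.0104 K/W, Q = 9306.1681 W


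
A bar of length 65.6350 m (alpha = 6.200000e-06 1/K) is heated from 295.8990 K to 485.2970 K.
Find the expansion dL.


dT = 189.3980 K
dL = 6.200000e-06 * 65.6350 * 189.3980 = 0.077073 m
L_final = 65.712073 m

dL = 0.077073 m


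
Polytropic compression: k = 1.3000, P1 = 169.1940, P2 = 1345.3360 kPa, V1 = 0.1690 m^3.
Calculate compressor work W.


(k-1)/k = 0.2308
(P2/P1)^exp = 1.6136
W = 4.3333 * 169.1940 * 0.1690 * (1.6136 - 1) = 76.0286 kJ

76.0286 kJ


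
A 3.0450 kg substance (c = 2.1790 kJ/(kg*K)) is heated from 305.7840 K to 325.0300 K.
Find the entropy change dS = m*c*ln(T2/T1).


T2/T1 = 1.0629
ln(T2/T1) = 0.0610
dS = 3.0450 * 2.1790 * 0.0610 = 0.4050 kJ/K

0.4050 kJ/K


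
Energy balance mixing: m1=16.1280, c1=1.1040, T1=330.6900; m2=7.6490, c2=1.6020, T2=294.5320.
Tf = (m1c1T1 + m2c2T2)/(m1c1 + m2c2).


num = 9497.1448
den = 30.0590
Tf = 315.9500 K

315.9500 K


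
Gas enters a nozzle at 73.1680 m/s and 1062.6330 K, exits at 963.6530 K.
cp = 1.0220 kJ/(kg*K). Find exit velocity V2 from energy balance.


dT = 98.9800 K
2*cp*1000*dT = 202315.1200
V1^2 = 5353.5562
V2 = sqrt(207668.6762) = 455.7068 m/s

455.7068 m/s


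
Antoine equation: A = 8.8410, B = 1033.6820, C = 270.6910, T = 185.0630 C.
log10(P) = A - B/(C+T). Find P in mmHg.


C+T = 455.7540
B/(C+T) = 2.2681
log10(P) = 8.8410 - 2.2681 = 6.5729
P = 10^6.5729 = 3740502.4597 mmHg

3740502.4597 mmHg


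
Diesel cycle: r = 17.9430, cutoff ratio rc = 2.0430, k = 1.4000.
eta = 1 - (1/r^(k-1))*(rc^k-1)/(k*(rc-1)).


r^(k-1) = 3.1736
rc^k = 2.7188
eta = 0.6291 = 62.9104%

62.9104%


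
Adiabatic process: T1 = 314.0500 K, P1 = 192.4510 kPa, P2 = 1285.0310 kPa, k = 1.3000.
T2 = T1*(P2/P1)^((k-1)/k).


(k-1)/k = 0.2308
(P2/P1)^exp = 1.5499
T2 = 314.0500 * 1.5499 = 486.7317 K

486.7317 K


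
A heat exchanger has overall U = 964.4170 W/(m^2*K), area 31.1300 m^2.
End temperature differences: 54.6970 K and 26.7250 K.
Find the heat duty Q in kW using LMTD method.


LMTD = 39.0556 K
Q = 964.4170 * 31.1300 * 39.0556 = 1172539.4863 W = 1172.5395 kW

1172.5395 kW


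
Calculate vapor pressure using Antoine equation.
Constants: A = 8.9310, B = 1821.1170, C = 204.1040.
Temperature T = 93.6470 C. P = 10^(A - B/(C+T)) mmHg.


C+T = 297.7510
B/(C+T) = 6.1162
log10(P) = 8.9310 - 6.1162 = 2.8148
P = 10^2.8148 = 652.7676 mmHg

652.7676 mmHg


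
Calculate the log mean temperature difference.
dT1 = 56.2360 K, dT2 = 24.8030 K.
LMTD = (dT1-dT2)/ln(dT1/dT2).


dT1/dT2 = 2.2673
ln(dT1/dT2) = 0.8186
LMTD = 31.4330 / 0.8186 = 38.3988 K

38.3988 K


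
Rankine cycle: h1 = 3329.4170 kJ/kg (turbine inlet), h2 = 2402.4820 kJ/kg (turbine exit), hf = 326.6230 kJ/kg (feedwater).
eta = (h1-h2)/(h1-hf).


W = 926.9350 kJ/kg
Q_in = 3002.7940 kJ/kg
eta = 0.3087 = 30.8691%

eta = 30.8691%


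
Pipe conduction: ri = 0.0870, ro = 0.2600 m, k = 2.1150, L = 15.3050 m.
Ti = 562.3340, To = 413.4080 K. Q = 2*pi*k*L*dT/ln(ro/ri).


dT = 148.9260 K
ln(ro/ri) = 1.0948
Q = 2*pi*2.1150*15.3050*148.9260 / 1.0948 = 27667.4936 W

27667.4936 W


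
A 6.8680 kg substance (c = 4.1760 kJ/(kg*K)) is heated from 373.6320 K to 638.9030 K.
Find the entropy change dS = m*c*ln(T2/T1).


T2/T1 = 1.7100
ln(T2/T1) = 0.5365
dS = 6.8680 * 4.1760 * 0.5365 = 15.3867 kJ/K

15.3867 kJ/K


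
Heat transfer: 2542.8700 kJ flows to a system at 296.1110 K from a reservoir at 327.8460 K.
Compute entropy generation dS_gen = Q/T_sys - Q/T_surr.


dS_sys = 2542.8700/296.1110 = 8.5876 kJ/K
dS_surr = -2542.8700/327.8460 = -7.7563 kJ/K
dS_gen = 8.5876 - 7.7563 = 0.8313 kJ/K (irreversible)

dS_gen = 0.8313 kJ/K, irreversible


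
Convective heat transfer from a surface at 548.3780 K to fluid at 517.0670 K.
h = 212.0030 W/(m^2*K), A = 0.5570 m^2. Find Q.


dT = 31.3110 K
Q = 212.0030 * 0.5570 * 31.3110 = 3697.3804 W

3697.3804 W


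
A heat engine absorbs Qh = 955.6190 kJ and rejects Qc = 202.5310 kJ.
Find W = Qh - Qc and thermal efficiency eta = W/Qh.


W = 955.6190 - 202.5310 = 753.0880 kJ
eta = 753.0880 / 955.6190 = 0.7881 = 78.8063%

W = 753.0880 kJ, eta = 78.8063%


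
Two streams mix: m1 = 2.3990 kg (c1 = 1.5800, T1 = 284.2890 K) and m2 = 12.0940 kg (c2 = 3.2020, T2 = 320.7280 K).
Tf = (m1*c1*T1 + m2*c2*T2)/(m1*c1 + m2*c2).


num = 13497.7627
den = 42.5154
Tf = 317.4793 K

317.4793 K


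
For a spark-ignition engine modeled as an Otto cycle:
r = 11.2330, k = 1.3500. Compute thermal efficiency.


r^(k-1) = 2.3317
eta = 1 - 1/2.3317 = 0.5711 = 57.1129%

57.1129%


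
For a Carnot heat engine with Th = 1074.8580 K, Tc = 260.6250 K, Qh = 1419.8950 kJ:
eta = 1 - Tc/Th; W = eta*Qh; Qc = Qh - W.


eta = 1 - 260.6250/1074.8580 = 0.7575
W = 0.7575 * 1419.8950 = 1075.6075 kJ
Qc = 1419.8950 - 1075.6075 = 344.2875 kJ

eta = 75.7526%, W = 1075.6075 kJ, Qc = 344.2875 kJ


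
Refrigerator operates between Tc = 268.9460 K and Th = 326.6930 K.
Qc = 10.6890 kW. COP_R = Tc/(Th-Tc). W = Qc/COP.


COP = 268.9460 / 57.7470 = 4.6573
W = 10.6890 / 4.6573 = 2.2951 kW

COP = 4.6573, W = 2.2951 kW


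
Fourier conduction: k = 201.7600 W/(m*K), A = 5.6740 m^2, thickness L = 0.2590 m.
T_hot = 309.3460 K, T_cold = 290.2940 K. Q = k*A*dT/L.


dT = 19.0520 K
Q = 201.7600 * 5.6740 * 19.0520 / 0.2590 = 84210.2990 W

84210.2990 W


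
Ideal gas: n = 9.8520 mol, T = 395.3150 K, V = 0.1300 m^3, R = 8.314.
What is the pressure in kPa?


P = nRT/V = 9.8520 * 8.314 * 395.3150 / 0.1300
= 32380.0651 / 0.1300 = 249077.4235 Pa = 249.0774 kPa

249.0774 kPa


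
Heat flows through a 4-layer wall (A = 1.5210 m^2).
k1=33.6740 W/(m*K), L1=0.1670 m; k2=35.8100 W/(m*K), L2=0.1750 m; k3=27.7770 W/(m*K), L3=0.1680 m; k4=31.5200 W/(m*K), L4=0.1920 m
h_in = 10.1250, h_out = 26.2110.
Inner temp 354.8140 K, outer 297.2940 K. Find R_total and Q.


R_conv_in = 1/(10.1250*1.5210) = 0.0649
R_1 = 0.1670/(33.6740*1.5210) = 0.0033
R_2 = 0.1750/(35.8100*1.5210) = 0.0032
R_3 = 0.1680/(27.7770*1.5210) = 0.0040
R_4 = 0.1920/(31.5200*1.5210) = 0.0040
R_conv_out = 1/(26.2110*1.5210) = 0.0251
R_total = 0.1045 K/W
Q = 57.5200 / 0.1045 = 550.5740 W

R_total = 0.1045 K/W, Q = 550.5740 W


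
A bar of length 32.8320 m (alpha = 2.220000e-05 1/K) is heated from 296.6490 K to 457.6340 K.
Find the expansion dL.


dT = 160.9850 K
dL = 2.220000e-05 * 32.8320 * 160.9850 = 0.117337 m
L_final = 32.949337 m

dL = 0.117337 m


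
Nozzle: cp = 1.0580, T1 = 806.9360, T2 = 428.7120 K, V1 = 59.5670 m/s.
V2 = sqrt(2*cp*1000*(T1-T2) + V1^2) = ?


dT = 378.2240 K
2*cp*1000*dT = 800321.9840
V1^2 = 3548.2275
V2 = sqrt(803870.2115) = 896.5881 m/s

896.5881 m/s


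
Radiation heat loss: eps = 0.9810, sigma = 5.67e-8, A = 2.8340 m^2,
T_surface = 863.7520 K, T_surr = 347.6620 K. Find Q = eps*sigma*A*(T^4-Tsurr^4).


T^4 = 5.5662e+11
Tsurr^4 = 1.4609e+10
Q = 0.9810 * 5.67e-8 * 2.8340 * 5.4201e+11 = 85439.2003 W

85439.2003 W


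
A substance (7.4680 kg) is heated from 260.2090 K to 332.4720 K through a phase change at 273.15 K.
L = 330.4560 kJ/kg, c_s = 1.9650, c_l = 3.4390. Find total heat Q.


Q1 (sensible, solid) = 7.4680 * 1.9650 * 12.9410 = 189.9043 kJ
Q2 (latent) = 7.4680 * 330.4560 = 2467.8454 kJ
Q3 (sensible, liquid) = 7.4680 * 3.4390 * 59.3220 = 1523.5344 kJ
Q_total = 4181.2841 kJ

4181.2841 kJ


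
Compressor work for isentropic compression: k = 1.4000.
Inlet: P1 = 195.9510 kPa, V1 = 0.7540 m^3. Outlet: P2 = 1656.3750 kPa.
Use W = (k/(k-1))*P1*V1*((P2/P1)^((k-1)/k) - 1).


(k-1)/k = 0.2857
(P2/P1)^exp = 1.8402
W = 3.5000 * 195.9510 * 0.7540 * (1.8402 - 1) = 434.4695 kJ

434.4695 kJ


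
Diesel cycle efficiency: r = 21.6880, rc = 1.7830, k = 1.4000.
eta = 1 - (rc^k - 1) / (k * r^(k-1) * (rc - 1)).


r^(k-1) = 3.4236
rc^k = 2.2470
eta = 0.6677 = 66.7720%

66.7720%


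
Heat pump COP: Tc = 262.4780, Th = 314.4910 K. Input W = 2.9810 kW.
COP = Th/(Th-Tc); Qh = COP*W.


COP = 314.4910 / 52.0130 = 6.0464
Qh = 6.0464 * 2.9810 = 18.0243 kW

COP = 6.0464, Qh = 18.0243 kW


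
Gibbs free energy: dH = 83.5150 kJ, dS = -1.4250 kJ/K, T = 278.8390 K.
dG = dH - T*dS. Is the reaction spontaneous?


T*dS = 278.8390 * -1.4250 = -397.3456 kJ
dG = 83.5150 + 397.3456 = 480.8606 kJ (non-spontaneous)

dG = 480.8606 kJ, non-spontaneous


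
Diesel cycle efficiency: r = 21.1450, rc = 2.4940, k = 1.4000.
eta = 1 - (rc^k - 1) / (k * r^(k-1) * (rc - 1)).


r^(k-1) = 3.3891
rc^k = 3.5946
eta = 0.6340 = 63.3972%

63.3972%


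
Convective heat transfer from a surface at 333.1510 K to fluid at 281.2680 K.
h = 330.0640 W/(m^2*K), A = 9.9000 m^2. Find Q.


dT = 51.8830 K
Q = 330.0640 * 9.9000 * 51.8830 = 169534.6341 W

169534.6341 W


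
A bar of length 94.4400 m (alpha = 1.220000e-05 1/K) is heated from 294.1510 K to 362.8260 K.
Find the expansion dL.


dT = 68.6750 K
dL = 1.220000e-05 * 94.4400 * 68.6750 = 0.079125 m
L_final = 94.519125 m

dL = 0.079125 m


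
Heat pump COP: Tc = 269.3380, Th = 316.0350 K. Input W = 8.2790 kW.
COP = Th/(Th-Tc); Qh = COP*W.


COP = 316.0350 / 46.6970 = 6.7678
Qh = 6.7678 * 8.2790 = 56.0304 kW

COP = 6.7678, Qh = 56.0304 kW


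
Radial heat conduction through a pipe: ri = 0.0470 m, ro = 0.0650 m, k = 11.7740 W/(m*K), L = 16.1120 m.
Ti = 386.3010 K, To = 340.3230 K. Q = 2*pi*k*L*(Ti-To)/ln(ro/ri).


dT = 45.9780 K
ln(ro/ri) = 0.3242
Q = 2*pi*11.7740*16.1120*45.9780 / 0.3242 = 169019.6829 W

169019.6829 W


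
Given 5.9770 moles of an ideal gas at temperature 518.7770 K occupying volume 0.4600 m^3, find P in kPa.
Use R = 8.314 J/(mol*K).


P = nRT/V = 5.9770 * 8.314 * 518.7770 / 0.4600
= 25779.4703 / 0.4600 = 56042.3267 Pa = 56.0423 kPa

56.0423 kPa


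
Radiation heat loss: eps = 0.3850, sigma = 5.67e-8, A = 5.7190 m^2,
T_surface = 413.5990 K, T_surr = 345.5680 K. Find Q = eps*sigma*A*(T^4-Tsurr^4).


T^4 = 2.9263e+10
Tsurr^4 = 1.4260e+10
Q = 0.3850 * 5.67e-8 * 5.7190 * 1.5002e+10 = 1872.9507 W

1872.9507 W


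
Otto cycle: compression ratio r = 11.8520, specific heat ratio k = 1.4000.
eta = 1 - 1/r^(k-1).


r^(k-1) = 2.6885
eta = 1 - 1/2.6885 = 0.6281 = 62.8051%

62.8051%


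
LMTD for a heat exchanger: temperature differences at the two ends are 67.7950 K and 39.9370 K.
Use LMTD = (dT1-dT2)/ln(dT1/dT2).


dT1/dT2 = 1.6975
ln(dT1/dT2) = 0.5292
LMTD = 27.8580 / 0.5292 = 52.6432 K

52.6432 K


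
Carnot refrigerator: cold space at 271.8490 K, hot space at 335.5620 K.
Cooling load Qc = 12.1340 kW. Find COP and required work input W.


COP = 271.8490 / 63.7130 = 4.2668
W = 12.1340 / 4.2668 = 2.8438 kW

COP = 4.2668, W = 2.8438 kW


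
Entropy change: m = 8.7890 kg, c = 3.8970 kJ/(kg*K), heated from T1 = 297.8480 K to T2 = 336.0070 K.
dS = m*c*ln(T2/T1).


T2/T1 = 1.1281
ln(T2/T1) = 0.1205
dS = 8.7890 * 3.8970 * 0.1205 = 4.1289 kJ/K

4.1289 kJ/K


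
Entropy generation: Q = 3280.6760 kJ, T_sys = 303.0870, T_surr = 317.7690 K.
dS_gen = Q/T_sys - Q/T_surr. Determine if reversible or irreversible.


dS_sys = 3280.6760/303.0870 = 10.8242 kJ/K
dS_surr = -3280.6760/317.7690 = -10.3241 kJ/K
dS_gen = 10.8242 - 10.3241 = 0.5001 kJ/K (irreversible)

dS_gen = 0.5001 kJ/K, irreversible


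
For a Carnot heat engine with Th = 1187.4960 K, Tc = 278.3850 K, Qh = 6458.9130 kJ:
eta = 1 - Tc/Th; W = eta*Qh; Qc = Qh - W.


eta = 1 - 278.3850/1187.4960 = 0.7656
W = 0.7656 * 6458.9130 = 4944.7483 kJ
Qc = 6458.9130 - 4944.7483 = 1514.1647 kJ

eta = 76.5570%, W = 4944.7483 kJ, Qc = 1514.1647 kJ


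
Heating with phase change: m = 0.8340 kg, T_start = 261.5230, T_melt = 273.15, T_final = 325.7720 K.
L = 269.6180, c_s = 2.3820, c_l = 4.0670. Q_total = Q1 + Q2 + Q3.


Q1 (sensible, solid) = 0.8340 * 2.3820 * 11.6270 = 23.0981 kJ
Q2 (latent) = 0.8340 * 269.6180 = 224.8614 kJ
Q3 (sensible, liquid) = 0.8340 * 4.0670 * 52.6220 = 178.4874 kJ
Q_total = 426.4469 kJ

426.4469 kJ


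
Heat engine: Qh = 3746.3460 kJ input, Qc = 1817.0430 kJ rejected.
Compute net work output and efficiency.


W = 3746.3460 - 1817.0430 = 1929.3030 kJ
eta = 1929.3030 / 3746.3460 = 0.5150 = 51.4983%

W = 1929.3030 kJ, eta = 51.4983%


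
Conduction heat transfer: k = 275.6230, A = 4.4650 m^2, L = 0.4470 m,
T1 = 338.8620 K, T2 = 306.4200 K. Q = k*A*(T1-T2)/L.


dT = 32.4420 K
Q = 275.6230 * 4.4650 * 32.4420 / 0.4470 = 89317.5940 W

89317.5940 W


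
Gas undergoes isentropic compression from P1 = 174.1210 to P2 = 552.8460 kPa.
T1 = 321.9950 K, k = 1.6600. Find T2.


(k-1)/k = 0.3976
(P2/P1)^exp = 1.5830
T2 = 321.9950 * 1.5830 = 509.7313 K

509.7313 K


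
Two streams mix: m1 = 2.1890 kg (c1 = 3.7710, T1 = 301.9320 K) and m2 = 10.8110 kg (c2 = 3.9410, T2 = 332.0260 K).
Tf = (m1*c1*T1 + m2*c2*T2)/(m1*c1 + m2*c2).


num = 16638.7137
den = 50.8609
Tf = 327.1417 K

327.1417 K


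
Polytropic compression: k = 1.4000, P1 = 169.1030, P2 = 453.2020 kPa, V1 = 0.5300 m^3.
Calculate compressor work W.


(k-1)/k = 0.2857
(P2/P1)^exp = 1.3253
W = 3.5000 * 169.1030 * 0.5300 * (1.3253 - 1) = 102.0532 kJ

102.0532 kJ


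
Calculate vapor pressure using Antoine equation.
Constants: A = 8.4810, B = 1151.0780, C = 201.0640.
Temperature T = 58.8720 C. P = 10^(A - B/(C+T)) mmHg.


C+T = 259.9360
B/(C+T) = 4.4283
log10(P) = 8.4810 - 4.4283 = 4.0527
P = 10^4.0527 = 11289.8163 mmHg

11289.8163 mmHg


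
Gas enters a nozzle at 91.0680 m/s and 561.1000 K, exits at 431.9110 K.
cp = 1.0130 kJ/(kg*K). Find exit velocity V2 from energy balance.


dT = 129.1890 K
2*cp*1000*dT = 261736.9140
V1^2 = 8293.3806
V2 = sqrt(270030.2946) = 519.6444 m/s

519.6444 m/s


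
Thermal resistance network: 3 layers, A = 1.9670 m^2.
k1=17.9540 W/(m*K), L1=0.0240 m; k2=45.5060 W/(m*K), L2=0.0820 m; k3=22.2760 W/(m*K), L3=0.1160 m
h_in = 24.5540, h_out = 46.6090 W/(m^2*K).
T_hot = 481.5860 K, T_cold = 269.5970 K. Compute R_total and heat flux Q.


R_conv_in = 1/(24.5540*1.9670) = 0.0207
R_1 = 0.0240/(17.9540*1.9670) = 0.0007
R_2 = 0.0820/(45.5060*1.9670) = 0.0009
R_3 = 0.1160/(22.2760*1.9670) = 0.0026
R_conv_out = 1/(46.6090*1.9670) = 0.0109
R_total = 0.0359 K/W
Q = 211.9890 / 0.0359 = 5912.3160 W

R_total = 0.0359 K/W, Q = 5912.3160 W


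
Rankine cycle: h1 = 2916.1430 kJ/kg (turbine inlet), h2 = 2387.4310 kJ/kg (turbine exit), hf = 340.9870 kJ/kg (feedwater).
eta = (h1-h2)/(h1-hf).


W = 528.7120 kJ/kg
Q_in = 2575.1560 kJ/kg
eta = 0.2053 = 20.5313%

eta = 20.5313%


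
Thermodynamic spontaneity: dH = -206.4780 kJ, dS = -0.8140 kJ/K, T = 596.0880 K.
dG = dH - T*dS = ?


T*dS = 596.0880 * -0.8140 = -485.2156 kJ
dG = -206.4780 + 485.2156 = 278.7376 kJ (non-spontaneous)

dG = 278.7376 kJ, non-spontaneous


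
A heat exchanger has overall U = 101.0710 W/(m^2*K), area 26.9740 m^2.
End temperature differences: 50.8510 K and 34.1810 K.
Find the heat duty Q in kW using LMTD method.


LMTD = 41.9656 K
Q = 101.0710 * 26.9740 * 41.9656 = 114410.4346 W = 114.4104 kW

114.4104 kW


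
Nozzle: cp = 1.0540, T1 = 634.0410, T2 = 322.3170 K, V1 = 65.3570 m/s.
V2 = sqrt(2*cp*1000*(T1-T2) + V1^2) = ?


dT = 311.7240 K
2*cp*1000*dT = 657114.1920
V1^2 = 4271.5374
V2 = sqrt(661385.7294) = 813.2563 m/s

813.2563 m/s


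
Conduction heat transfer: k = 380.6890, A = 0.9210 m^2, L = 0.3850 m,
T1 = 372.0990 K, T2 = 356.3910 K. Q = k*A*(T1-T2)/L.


dT = 15.7080 K
Q = 380.6890 * 0.9210 * 15.7080 / 0.3850 = 14305.0744 W

14305.0744 W


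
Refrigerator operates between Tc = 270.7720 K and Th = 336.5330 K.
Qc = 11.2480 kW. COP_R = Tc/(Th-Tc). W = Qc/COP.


COP = 270.7720 / 65.7610 = 4.1175
W = 11.2480 / 4.1175 = 2.7317 kW

COP = 4.1175, W = 2.7317 kW


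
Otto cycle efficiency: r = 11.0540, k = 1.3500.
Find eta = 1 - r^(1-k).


r^(k-1) = 2.3186
eta = 1 - 1/2.3186 = 0.5687 = 56.8711%

56.8711%


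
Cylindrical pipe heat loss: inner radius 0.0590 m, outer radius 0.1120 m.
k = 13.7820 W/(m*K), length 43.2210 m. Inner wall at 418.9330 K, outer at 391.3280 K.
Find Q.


dT = 27.6050 K
ln(ro/ri) = 0.6410
Q = 2*pi*13.7820*43.2210*27.6050 / 0.6410 = 161191.7393 W

161191.7393 W


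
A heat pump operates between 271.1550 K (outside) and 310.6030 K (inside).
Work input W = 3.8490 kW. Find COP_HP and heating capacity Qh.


COP = 310.6030 / 39.4480 = 7.8737
Qh = 7.8737 * 3.8490 = 30.3060 kW

COP = 7.8737, Qh = 30.3060 kW


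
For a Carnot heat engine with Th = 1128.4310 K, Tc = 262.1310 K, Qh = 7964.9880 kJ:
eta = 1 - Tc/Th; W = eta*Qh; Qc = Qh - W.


eta = 1 - 262.1310/1128.4310 = 0.7677
W = 0.7677 * 7964.9880 = 6114.7461 kJ
Qc = 7964.9880 - 6114.7461 = 1850.2419 kJ

eta = 76.7703%, W = 6114.7461 kJ, Qc = 1850.2419 kJ


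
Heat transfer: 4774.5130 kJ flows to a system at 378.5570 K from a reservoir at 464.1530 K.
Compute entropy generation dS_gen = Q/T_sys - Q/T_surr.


dS_sys = 4774.5130/378.5570 = 12.6124 kJ/K
dS_surr = -4774.5130/464.1530 = -10.2865 kJ/K
dS_gen = 12.6124 - 10.2865 = 2.3259 kJ/K (irreversible)

dS_gen = 2.3259 kJ/K, irreversible


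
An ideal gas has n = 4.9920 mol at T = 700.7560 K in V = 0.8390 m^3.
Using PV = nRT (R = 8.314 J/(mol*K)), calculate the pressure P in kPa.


P = nRT/V = 4.9920 * 8.314 * 700.7560 / 0.8390
= 29083.8182 / 0.8390 = 34664.8608 Pa = 34.6649 kPa

34.6649 kPa


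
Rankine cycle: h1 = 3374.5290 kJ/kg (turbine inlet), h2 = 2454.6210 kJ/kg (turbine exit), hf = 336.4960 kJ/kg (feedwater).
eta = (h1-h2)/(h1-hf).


W = 919.9080 kJ/kg
Q_in = 3038.0330 kJ/kg
eta = 0.3028 = 30.2797%

eta = 30.2797%


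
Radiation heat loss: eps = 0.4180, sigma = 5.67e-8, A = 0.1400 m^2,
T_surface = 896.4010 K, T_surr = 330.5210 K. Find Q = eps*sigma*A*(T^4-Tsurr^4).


T^4 = 6.4567e+11
Tsurr^4 = 1.1934e+10
Q = 0.4180 * 5.67e-8 * 0.1400 * 6.3373e+11 = 2102.7820 W

2102.7820 W


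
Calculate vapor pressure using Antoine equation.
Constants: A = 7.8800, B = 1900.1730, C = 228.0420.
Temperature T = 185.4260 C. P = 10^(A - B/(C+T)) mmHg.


C+T = 413.4680
B/(C+T) = 4.5957
log10(P) = 7.8800 - 4.5957 = 3.2843
P = 10^3.2843 = 1924.4408 mmHg

1924.4408 mmHg


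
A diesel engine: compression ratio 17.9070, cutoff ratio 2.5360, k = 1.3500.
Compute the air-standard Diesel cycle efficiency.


r^(k-1) = 2.7451
rc^k = 3.5124
eta = 0.5586 = 55.8630%

55.8630%


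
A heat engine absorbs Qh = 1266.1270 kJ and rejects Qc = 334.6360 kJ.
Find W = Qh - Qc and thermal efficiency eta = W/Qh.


W = 1266.1270 - 334.6360 = 931.4910 kJ
eta = 931.4910 / 1266.1270 = 0.7357 = 73.5701%

W = 931.4910 kJ, eta = 73.5701%


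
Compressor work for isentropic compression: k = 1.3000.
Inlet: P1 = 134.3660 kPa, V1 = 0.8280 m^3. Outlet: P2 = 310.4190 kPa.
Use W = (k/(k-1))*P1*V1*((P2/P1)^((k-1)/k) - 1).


(k-1)/k = 0.2308
(P2/P1)^exp = 1.2132
W = 4.3333 * 134.3660 * 0.8280 * (1.2132 - 1) = 102.7699 kJ

102.7699 kJ


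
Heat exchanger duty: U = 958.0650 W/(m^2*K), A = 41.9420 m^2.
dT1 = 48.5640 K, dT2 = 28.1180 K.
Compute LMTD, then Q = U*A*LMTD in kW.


LMTD = 37.4145 K
Q = 958.0650 * 41.9420 * 37.4145 = 1503433.0587 W = 1503.4331 kW

1503.4331 kW


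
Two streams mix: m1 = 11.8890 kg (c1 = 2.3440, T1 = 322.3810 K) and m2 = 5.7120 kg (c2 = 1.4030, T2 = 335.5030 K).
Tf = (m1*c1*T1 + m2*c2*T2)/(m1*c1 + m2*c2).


num = 11672.7540
den = 35.8818
Tf = 325.3117 K

325.3117 K


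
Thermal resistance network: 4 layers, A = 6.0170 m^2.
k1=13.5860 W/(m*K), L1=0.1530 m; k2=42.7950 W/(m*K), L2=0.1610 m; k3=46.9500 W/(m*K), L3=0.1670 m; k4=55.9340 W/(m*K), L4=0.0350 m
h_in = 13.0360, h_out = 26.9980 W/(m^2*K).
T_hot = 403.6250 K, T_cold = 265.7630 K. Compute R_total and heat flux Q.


R_conv_in = 1/(13.0360*6.0170) = 0.0127
R_1 = 0.1530/(13.5860*6.0170) = 0.0019
R_2 = 0.1610/(42.7950*6.0170) = 0.0006
R_3 = 0.1670/(46.9500*6.0170) = 0.0006
R_4 = 0.0350/(55.9340*6.0170) = 0.0001
R_conv_out = 1/(26.9980*6.0170) = 0.0062
R_total = 0.0221 K/W
Q = 137.8620 / 0.0221 = 6238.9837 W

R_total = 0.0221 K/W, Q = 6238.9837 W


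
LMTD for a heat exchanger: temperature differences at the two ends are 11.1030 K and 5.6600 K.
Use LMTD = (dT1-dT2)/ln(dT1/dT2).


dT1/dT2 = 1.9617
ln(dT1/dT2) = 0.6738
LMTD = 5.4430 / 0.6738 = 8.0782 K

8.0782 K


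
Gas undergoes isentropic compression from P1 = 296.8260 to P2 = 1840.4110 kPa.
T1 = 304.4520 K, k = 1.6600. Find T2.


(k-1)/k = 0.3976
(P2/P1)^exp = 2.0656
T2 = 304.4520 * 2.0656 = 628.8898 K

628.8898 K


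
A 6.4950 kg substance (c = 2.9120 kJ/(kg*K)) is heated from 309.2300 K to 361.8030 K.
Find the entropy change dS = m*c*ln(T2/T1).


T2/T1 = 1.1700
ln(T2/T1) = 0.1570
dS = 6.4950 * 2.9120 * 0.1570 = 2.9697 kJ/K

2.9697 kJ/K


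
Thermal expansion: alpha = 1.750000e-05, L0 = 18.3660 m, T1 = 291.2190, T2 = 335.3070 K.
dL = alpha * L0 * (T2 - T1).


dT = 44.0880 K
dL = 1.750000e-05 * 18.3660 * 44.0880 = 0.014170 m
L_final = 18.380170 m

dL = 0.014170 m


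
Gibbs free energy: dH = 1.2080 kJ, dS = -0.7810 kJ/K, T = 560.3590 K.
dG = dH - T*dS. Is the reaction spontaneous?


T*dS = 560.3590 * -0.7810 = -437.6404 kJ
dG = 1.2080 + 437.6404 = 438.8484 kJ (non-spontaneous)

dG = 438.8484 kJ, non-spontaneous


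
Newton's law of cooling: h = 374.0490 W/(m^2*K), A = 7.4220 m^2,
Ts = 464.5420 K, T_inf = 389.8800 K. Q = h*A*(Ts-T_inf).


dT = 74.6620 K
Q = 374.0490 * 7.4220 * 74.6620 = 207276.0231 W

207276.0231 W


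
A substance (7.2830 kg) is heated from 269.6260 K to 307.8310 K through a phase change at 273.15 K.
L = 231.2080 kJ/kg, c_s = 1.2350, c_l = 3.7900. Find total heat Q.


Q1 (sensible, solid) = 7.2830 * 1.2350 * 3.5240 = 31.6966 kJ
Q2 (latent) = 7.2830 * 231.2080 = 1683.8879 kJ
Q3 (sensible, liquid) = 7.2830 * 3.7900 * 34.6810 = 957.2847 kJ
Q_total = 2672.8692 kJ

2672.8692 kJ


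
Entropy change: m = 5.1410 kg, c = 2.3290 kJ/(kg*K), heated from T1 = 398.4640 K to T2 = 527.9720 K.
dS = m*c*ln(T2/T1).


T2/T1 = 1.3250
ln(T2/T1) = 0.2814
dS = 5.1410 * 2.3290 * 0.2814 = 3.3696 kJ/K

3.3696 kJ/K


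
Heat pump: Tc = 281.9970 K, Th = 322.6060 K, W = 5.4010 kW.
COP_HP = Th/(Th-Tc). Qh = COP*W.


COP = 322.6060 / 40.6090 = 7.9442
Qh = 7.9442 * 5.4010 = 42.9066 kW

COP = 7.9442, Qh = 42.9066 kW


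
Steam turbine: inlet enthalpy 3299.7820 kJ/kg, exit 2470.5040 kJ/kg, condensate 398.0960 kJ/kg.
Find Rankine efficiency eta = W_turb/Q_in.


W = 829.2780 kJ/kg
Q_in = 2901.6860 kJ/kg
eta = 0.2858 = 28.5792%

eta = 28.5792%


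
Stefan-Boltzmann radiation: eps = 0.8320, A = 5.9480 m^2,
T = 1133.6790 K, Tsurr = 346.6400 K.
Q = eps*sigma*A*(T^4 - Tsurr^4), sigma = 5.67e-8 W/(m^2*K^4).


T^4 = 1.6518e+12
Tsurr^4 = 1.4438e+10
Q = 0.8320 * 5.67e-8 * 5.9480 * 1.6374e+12 = 459435.9305 W

459435.9305 W


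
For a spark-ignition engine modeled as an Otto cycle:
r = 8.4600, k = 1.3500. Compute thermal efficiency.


r^(k-1) = 2.1114
eta = 1 - 1/2.1114 = 0.5264 = 52.6391%

52.6391%


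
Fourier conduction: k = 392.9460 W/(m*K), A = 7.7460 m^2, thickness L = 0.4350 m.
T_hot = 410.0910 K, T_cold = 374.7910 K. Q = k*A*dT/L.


dT = 35.3000 K
Q = 392.9460 * 7.7460 * 35.3000 / 0.4350 = 246999.3517 W

246999.3517 W


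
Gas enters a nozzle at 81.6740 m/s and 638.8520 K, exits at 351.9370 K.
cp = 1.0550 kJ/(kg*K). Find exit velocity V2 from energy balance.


dT = 286.9150 K
2*cp*1000*dT = 605390.6500
V1^2 = 6670.6423
V2 = sqrt(612061.2923) = 782.3435 m/s

782.3435 m/s


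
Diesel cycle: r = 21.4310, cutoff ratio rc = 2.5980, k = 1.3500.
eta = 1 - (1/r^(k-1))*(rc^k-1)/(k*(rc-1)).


r^(k-1) = 2.9232
rc^k = 3.6288
eta = 0.5831 = 58.3148%

58.3148%


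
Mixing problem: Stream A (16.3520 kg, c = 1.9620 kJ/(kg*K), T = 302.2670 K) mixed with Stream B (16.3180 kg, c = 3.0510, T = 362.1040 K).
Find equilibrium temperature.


num = 27725.3072
den = 81.8688
Tf = 338.6552 K

338.6552 K


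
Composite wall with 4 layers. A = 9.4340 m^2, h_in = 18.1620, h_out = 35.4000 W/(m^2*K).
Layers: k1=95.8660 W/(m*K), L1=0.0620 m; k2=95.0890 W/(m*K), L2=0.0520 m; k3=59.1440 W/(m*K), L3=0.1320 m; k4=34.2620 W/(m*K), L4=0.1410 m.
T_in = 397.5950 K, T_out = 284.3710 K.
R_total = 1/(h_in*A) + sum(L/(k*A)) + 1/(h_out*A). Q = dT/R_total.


R_conv_in = 1/(18.1620*9.4340) = 0.0058
R_1 = 0.0620/(95.8660*9.4340) = 6.8554e-05
R_2 = 0.0520/(95.0890*9.4340) = 5.7967e-05
R_3 = 0.1320/(59.1440*9.4340) = 0.0002
R_4 = 0.1410/(34.2620*9.4340) = 0.0004
R_conv_out = 1/(35.4000*9.4340) = 0.0030
R_total = 0.0096 K/W
Q = 113.2240 / 0.0096 = 11757.4296 W

R_total = 0.0096 K/W, Q = 11757.4296 W


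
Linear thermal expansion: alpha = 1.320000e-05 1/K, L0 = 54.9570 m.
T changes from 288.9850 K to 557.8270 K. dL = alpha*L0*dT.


dT = 268.8420 K
dL = 1.320000e-05 * 54.9570 * 268.8420 = 0.195027 m
L_final = 55.152027 m

dL = 0.195027 m


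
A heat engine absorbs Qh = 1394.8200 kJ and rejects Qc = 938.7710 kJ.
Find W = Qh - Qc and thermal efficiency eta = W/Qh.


W = 1394.8200 - 938.7710 = 456.0490 kJ
eta = 456.0490 / 1394.8200 = 0.3270 = 32.6959%

W = 456.0490 kJ, eta = 32.6959%


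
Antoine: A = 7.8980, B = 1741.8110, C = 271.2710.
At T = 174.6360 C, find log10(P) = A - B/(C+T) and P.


C+T = 445.9070
B/(C+T) = 3.9062
log10(P) = 7.8980 - 3.9062 = 3.9918
P = 10^3.9918 = 9812.4994 mmHg

9812.4994 mmHg


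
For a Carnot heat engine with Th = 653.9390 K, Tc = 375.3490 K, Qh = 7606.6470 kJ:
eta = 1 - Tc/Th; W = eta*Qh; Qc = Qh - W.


eta = 1 - 375.3490/653.9390 = 0.4260
W = 0.4260 * 7606.6470 = 3240.5710 kJ
Qc = 7606.6470 - 3240.5710 = 4366.0760 kJ

eta = 42.6018%, W = 3240.5710 kJ, Qc = 4366.0760 kJ


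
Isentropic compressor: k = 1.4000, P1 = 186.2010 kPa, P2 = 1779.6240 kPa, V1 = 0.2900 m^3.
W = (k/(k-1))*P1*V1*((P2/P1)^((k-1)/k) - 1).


(k-1)/k = 0.2857
(P2/P1)^exp = 1.9059
W = 3.5000 * 186.2010 * 0.2900 * (1.9059 - 1) = 171.2087 kJ

171.2087 kJ


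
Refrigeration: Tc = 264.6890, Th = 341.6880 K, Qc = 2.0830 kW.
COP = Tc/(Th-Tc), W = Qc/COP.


COP = 264.6890 / 76.9990 = 3.4376
W = 2.0830 / 3.4376 = 0.6060 kW

COP = 3.4376, W = 0.6060 kW


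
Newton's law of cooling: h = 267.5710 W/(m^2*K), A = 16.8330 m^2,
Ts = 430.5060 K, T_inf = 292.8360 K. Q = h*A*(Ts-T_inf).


dT = 137.6700 K
Q = 267.5710 * 16.8330 * 137.6700 = 620068.7973 W

620068.7973 W


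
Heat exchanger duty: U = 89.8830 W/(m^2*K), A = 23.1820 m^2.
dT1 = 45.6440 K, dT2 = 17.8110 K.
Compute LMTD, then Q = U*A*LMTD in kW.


LMTD = 29.5764 K
Q = 89.8830 * 23.1820 * 29.5764 = 61627.2870 W = 61.6273 kW

61.6273 kW
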